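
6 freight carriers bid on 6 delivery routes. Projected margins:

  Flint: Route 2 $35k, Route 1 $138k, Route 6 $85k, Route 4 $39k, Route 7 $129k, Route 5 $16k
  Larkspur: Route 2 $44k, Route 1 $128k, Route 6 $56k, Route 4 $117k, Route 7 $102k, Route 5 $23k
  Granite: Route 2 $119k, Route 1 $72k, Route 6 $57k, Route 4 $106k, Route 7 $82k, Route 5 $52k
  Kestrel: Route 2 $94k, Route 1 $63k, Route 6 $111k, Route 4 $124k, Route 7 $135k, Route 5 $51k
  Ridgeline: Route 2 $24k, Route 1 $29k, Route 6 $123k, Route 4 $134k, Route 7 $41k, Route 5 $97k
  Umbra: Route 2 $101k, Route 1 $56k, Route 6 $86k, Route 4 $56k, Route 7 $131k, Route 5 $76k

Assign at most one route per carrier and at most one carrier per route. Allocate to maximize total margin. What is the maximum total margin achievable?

Optimal: Flint→Route 1 ($138k), Larkspur→Route 4 ($117k), Granite→Route 2 ($119k), Kestrel→Route 6 ($111k), Ridgeline→Route 5 ($97k), Umbra→Route 7 ($131k) — total 138+117+119+111+97+131 = $713k.
Column-greedy (each route in turn goes to its best remaining carrier) gives $658k, worse by 55.
Every other assignment is strictly worse.

Max total: $713k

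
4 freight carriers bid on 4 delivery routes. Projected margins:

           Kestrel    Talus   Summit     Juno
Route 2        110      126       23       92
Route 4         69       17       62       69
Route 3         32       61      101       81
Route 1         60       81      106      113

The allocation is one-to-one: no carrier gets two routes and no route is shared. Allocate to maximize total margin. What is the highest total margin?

Maximum total: $409k

Optimal: Kestrel→Route 4 ($69k), Talus→Route 2 ($126k), Summit→Route 3 ($101k), Juno→Route 1 ($113k) — total 69+126+101+113 = $409k.
Row-greedy (each carrier in turn takes its best remaining route) gives $361k, worse by 48.
Next-best assignment: Kestrel→Route 4, Talus→Route 2, Summit→Route 1, Juno→Route 3 = $382k.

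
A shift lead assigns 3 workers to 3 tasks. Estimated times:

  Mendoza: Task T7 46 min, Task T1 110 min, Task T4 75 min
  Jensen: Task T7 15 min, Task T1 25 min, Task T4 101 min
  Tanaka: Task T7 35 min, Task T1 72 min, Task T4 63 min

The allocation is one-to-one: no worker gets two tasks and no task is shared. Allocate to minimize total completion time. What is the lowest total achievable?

Min total: 134 min

This is the linear assignment problem.
Optimal: Mendoza→Task T7 (46 min), Jensen→Task T1 (25 min), Tanaka→Task T4 (63 min) — total 46+25+63 = 134 min.
Min-entry greedy (repeatedly take the single cheapest remaining cell) gives 188 min, worse by 54.
Next-best assignment: Mendoza→Task T4, Jensen→Task T1, Tanaka→Task T7 = 135 min.
Swapping Tanaka↔Jensen (Tanaka→Task T1 72 min, Jensen→Task T4 101 min) adds 85.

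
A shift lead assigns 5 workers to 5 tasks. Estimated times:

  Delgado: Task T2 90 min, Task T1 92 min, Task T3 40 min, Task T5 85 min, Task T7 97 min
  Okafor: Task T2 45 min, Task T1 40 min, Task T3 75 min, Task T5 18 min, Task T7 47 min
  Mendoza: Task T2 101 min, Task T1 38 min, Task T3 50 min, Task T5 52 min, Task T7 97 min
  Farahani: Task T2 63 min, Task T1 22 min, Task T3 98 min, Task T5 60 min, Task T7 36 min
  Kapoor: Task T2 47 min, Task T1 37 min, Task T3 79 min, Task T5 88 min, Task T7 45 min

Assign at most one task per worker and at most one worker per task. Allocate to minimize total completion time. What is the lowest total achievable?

Treat this as an assignment problem: match each worker to one task.
Optimal: Delgado→Task T3 (40 min), Okafor→Task T5 (18 min), Mendoza→Task T1 (38 min), Farahani→Task T7 (36 min), Kapoor→Task T2 (47 min) — total 40+18+38+36+47 = 179 min.
Column-greedy (each task in turn goes to its cheapest remaining worker) gives 204 min, worse by 25.
Next-best assignment: Delgado→Task T3, Okafor→Task T2, Mendoza→Task T5, Farahani→Task T1, Kapoor→Task T7 = 204 min.

Min total: 179 min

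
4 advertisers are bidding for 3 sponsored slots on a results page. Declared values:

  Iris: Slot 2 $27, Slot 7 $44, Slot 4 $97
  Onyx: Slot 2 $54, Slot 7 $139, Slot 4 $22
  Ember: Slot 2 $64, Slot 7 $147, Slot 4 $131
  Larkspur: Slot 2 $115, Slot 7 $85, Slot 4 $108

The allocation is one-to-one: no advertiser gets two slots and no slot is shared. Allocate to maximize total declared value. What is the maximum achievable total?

Optimal: Larkspur→Slot 2 ($115), Onyx→Slot 7 ($139), Ember→Slot 4 ($131) — total 115+139+131 = $385.
Row-greedy (each advertiser in turn takes its best remaining slot) gives $300, worse by 85.
Next-best assignment: Larkspur→Slot 2, Ember→Slot 7, Iris→Slot 4 = $359.
Swapping Onyx↔Larkspur (Onyx→Slot 2 $54, Larkspur→Slot 7 $85) loses 115.
Every other assignment is strictly worse.

Maximum total: $385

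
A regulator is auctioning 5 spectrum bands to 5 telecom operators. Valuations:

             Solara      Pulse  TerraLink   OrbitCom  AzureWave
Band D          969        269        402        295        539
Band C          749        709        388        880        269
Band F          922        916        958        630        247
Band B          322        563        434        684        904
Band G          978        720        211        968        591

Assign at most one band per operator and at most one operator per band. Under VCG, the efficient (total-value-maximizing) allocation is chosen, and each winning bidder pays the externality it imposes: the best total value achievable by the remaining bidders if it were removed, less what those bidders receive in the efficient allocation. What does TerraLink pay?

TerraLink pays $207M.

Efficient allocation: Solara→Band D ($969M), Pulse→Band C ($709M), TerraLink→Band F ($958M), OrbitCom→Band G ($968M), AzureWave→Band B ($904M); total welfare W = $4508M.
TerraLink receives Band F at value $958M, so the others get W − 958 = $3550M.
Without TerraLink: best allocation of the remaining 4 bidders over all 5 bands is Solara→Band D ($969M), Pulse→Band F ($916M), OrbitCom→Band G ($968M), AzureWave→Band B ($904M), total $3757M.
VCG payment = (others' best without TerraLink) − (others' welfare with TerraLink) = 3757 − 3550 = $207M.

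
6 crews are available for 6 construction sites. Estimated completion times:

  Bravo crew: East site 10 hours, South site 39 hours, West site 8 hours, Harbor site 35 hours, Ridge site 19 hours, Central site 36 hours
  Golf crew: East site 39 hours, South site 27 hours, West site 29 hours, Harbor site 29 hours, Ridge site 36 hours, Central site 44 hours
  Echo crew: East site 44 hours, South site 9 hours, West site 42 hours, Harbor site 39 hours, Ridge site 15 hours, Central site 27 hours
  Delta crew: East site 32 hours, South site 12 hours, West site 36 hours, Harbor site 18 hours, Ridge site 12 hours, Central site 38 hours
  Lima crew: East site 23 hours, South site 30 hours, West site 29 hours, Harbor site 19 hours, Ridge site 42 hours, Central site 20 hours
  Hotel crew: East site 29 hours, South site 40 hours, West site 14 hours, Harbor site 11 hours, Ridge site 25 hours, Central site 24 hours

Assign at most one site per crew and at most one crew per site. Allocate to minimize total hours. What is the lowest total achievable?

Min total: 91 hours

Optimal: Bravo crew→East site (10 hours), Golf crew→West site (29 hours), Echo crew→South site (9 hours), Delta crew→Ridge site (12 hours), Lima crew→Central site (20 hours), Hotel crew→Harbor site (11 hours) — total 10+29+9+12+20+11 = 91 hours.
Column-greedy (each site in turn goes to its cheapest remaining crew) gives 107 hours, worse by 16.
Next-best assignment: Bravo crew→East site, Golf crew→Harbor site, Echo crew→South site, Delta crew→Ridge site, Lima crew→Central site, Hotel crew→West site = 94 hours.
Every other assignment is strictly worse.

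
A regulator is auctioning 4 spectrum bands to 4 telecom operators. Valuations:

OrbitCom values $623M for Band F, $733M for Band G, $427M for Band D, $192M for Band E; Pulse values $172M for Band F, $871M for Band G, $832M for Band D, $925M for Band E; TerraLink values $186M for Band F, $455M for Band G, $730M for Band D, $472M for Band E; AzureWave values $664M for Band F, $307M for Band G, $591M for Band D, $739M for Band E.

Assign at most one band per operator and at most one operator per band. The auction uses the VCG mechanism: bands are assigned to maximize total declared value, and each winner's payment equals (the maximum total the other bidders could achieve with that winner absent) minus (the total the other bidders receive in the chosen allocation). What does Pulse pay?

Pulse pays $75M.

Efficient allocation: OrbitCom→Band G ($733M), Pulse→Band E ($925M), TerraLink→Band D ($730M), AzureWave→Band F ($664M); total welfare W = $3052M.
Pulse receives Band E at value $925M, so the others get W − 925 = $2127M.
Without Pulse: best allocation of the remaining 3 bidders over all 4 bands is OrbitCom→Band G ($733M), TerraLink→Band D ($730M), AzureWave→Band E ($739M), total $2202M.
VCG payment = (others' best without Pulse) − (others' welfare with Pulse) = 2202 − 2127 = $75M.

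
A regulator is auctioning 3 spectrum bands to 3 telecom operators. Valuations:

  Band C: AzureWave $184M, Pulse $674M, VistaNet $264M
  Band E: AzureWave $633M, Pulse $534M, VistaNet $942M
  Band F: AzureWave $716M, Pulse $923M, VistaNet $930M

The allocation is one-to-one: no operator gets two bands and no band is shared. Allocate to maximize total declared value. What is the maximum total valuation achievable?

Optimal: AzureWave→Band F ($716M), Pulse→Band C ($674M), VistaNet→Band E ($942M) — total 716+674+942 = $2332M.
Max-entry greedy (repeatedly take the single best remaining cell) gives $2049M, worse by 283.
Next-best assignment: AzureWave→Band E, Pulse→Band C, VistaNet→Band F = $2237M.

Maximum total: $2332M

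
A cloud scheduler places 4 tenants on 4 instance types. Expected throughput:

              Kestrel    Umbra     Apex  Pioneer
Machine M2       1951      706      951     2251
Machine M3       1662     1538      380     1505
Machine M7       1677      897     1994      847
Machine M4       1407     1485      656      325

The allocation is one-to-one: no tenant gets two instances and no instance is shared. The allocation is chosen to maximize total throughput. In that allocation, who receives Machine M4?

Umbra receives Machine M4.

Optimal: Kestrel→Machine M3 (1662 ops/s), Umbra→Machine M4 (1485 ops/s), Apex→Machine M7 (1994 ops/s), Pioneer→Machine M2 (2251 ops/s) — total 1662+1485+1994+2251 = 7392 ops/s.
Row-greedy (each tenant in turn takes its best remaining instance) gives 5808 ops/s, worse by 1584.
Umbra's own top instance is Machine M3 (1538 ops/s), but forcing Umbra→Machine M3 and reassigning the rest optimally gives only 7190 ops/s — worse by 202.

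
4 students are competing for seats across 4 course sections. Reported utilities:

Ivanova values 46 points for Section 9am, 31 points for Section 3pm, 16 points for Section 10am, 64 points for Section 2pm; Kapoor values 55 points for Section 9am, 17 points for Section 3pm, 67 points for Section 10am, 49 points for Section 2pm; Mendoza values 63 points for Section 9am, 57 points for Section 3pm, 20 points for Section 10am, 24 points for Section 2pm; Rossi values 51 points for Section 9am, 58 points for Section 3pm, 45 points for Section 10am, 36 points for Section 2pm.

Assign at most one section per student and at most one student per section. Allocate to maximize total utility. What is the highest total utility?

Optimal: Ivanova→Section 2pm (64 points), Kapoor→Section 10am (67 points), Mendoza→Section 9am (63 points), Rossi→Section 3pm (58 points) — total 64+67+63+58 = 252 points.
Swapping Kapoor↔Ivanova (Kapoor→Section 2pm 49 points, Ivanova→Section 10am 16 points) loses 66.
Every other assignment is strictly worse.

Max total: 252 points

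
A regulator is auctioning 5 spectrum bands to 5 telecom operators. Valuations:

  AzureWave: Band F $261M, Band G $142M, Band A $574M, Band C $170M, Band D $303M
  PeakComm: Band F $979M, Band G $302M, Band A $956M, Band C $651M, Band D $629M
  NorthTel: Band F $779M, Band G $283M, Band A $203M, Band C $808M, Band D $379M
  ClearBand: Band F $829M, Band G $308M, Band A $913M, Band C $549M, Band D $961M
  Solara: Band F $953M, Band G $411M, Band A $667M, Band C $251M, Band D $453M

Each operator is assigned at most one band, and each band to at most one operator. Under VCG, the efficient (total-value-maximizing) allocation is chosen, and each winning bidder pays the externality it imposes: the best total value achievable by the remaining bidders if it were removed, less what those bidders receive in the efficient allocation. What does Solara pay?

Solara pays $455M.

Efficient allocation: AzureWave→Band G ($142M), PeakComm→Band A ($956M), NorthTel→Band C ($808M), ClearBand→Band D ($961M), Solara→Band F ($953M); total welfare W = $3820M.
Solara receives Band F at value $953M, so the others get W − 953 = $2867M.
Without Solara: best allocation of the remaining 4 bidders over all 5 bands is AzureWave→Band A ($574M), PeakComm→Band F ($979M), NorthTel→Band C ($808M), ClearBand→Band D ($961M), total $3322M.
VCG payment = (others' best without Solara) − (others' welfare with Solara) = 3322 − 2867 = $455M.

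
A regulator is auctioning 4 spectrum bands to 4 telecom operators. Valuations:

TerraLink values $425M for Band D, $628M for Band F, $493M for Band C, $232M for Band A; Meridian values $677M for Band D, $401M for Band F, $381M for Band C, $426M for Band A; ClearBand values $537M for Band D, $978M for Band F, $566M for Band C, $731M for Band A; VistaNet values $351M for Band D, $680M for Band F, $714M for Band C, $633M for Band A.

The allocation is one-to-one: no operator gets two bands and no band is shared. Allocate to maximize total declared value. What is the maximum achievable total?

Max total: $2781M

Optimal: TerraLink→Band C ($493M), Meridian→Band D ($677M), ClearBand→Band F ($978M), VistaNet→Band A ($633M) — total 493+677+978+633 = $2781M.
Row-greedy (each operator in turn takes its best remaining band) gives $2750M, worse by 31.
Every other assignment is strictly worse.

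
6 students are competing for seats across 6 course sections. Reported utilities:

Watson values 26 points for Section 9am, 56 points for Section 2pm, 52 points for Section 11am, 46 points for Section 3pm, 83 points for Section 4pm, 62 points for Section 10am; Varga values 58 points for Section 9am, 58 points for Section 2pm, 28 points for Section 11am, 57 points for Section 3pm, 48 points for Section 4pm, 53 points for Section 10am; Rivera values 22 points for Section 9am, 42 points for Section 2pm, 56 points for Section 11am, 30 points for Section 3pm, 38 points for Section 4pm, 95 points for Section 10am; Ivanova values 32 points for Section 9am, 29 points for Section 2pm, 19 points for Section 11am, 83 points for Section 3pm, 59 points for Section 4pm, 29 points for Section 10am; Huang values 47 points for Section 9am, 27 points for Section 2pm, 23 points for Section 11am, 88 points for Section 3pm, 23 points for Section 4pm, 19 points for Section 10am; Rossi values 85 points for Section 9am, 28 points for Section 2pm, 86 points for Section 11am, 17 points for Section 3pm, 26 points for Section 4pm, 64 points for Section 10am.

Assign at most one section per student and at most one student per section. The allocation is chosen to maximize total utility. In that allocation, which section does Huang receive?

Treat this as an assignment problem: match each student to one section.
Optimal: Watson→Section 4pm (83 points), Varga→Section 2pm (58 points), Rivera→Section 10am (95 points), Ivanova→Section 3pm (83 points), Huang→Section 9am (47 points), Rossi→Section 11am (86 points) — total 83+58+95+83+47+86 = 452 points.
Row-greedy (each student in turn takes its best remaining section) gives 432 points, worse by 20.
Huang's own top section is Section 3pm (88 points), but forcing Huang→Section 3pm and reassigning the rest optimally gives only 442 points — worse by 10.

Huang receives Section 9am.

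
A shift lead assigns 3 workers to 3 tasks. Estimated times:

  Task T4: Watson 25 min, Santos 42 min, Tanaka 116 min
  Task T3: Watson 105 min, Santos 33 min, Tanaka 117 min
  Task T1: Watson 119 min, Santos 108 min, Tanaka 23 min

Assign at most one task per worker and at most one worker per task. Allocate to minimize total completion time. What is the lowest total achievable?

Optimal: Watson→Task T4 (25 min), Santos→Task T3 (33 min), Tanaka→Task T1 (23 min) — total 25+33+23 = 81 min.
Swapping Tanaka↔Watson (Tanaka→Task T4 116 min, Watson→Task T1 119 min) adds 187.

Minimum total: 81 min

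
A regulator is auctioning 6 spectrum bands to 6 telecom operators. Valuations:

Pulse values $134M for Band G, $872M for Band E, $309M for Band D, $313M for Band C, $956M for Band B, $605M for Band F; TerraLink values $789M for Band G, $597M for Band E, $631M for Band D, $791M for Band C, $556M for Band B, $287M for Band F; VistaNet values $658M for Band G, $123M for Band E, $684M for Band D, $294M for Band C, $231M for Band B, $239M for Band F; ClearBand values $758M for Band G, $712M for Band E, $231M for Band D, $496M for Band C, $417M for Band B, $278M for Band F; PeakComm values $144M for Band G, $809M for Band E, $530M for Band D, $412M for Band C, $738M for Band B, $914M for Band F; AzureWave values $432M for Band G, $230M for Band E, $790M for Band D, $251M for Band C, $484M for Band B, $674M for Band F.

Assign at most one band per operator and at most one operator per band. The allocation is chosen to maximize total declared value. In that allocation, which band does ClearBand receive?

ClearBand receives Band E.

Optimal: Pulse→Band B ($956M), TerraLink→Band C ($791M), VistaNet→Band G ($658M), ClearBand→Band E ($712M), PeakComm→Band F ($914M), AzureWave→Band D ($790M) — total 956+791+658+712+914+790 = $4821M.
Max-entry greedy (repeatedly take the single best remaining cell) gives $4332M, worse by 489.
ClearBand's own top band is Band G ($758M), but forcing ClearBand→Band G and reassigning the rest optimally gives only $4672M — worse by 149.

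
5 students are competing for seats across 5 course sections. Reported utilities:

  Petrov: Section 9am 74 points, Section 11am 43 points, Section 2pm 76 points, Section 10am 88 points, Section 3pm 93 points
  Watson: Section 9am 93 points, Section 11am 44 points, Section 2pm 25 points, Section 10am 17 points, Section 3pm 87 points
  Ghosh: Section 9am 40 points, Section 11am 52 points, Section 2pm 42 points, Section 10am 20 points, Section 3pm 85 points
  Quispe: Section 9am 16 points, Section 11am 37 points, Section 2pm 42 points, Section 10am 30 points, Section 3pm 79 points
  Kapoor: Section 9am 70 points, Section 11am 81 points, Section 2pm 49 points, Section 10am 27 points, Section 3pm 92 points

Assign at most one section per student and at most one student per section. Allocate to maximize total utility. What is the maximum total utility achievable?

Max total: 389 points

This is a one-to-one assignment (maximum-weight bipartite matching).
Optimal: Petrov→Section 10am (88 points), Watson→Section 9am (93 points), Ghosh→Section 3pm (85 points), Quispe→Section 2pm (42 points), Kapoor→Section 11am (81 points) — total 88+93+85+42+81 = 389 points.
Max-entry greedy (repeatedly take the single best remaining cell) gives 339 points, worse by 50.
Next-best assignment: Petrov→Section 10am, Watson→Section 9am, Ghosh→Section 2pm, Quispe→Section 3pm, Kapoor→Section 11am = 383 points.
Swapping Petrov↔Kapoor (Petrov→Section 11am 43 points, Kapoor→Section 10am 27 points) loses 99.
No other one-to-one assignment exceeds 389 points.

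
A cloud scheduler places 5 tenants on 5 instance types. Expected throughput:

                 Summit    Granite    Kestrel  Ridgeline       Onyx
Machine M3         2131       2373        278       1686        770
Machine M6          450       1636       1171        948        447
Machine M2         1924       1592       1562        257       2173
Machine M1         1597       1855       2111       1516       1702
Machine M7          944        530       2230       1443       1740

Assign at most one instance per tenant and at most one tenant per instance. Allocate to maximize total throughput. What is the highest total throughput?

Maximum total: 9686 ops/s

This is the linear assignment problem.
Optimal: Summit→Machine M3 (2131 ops/s), Granite→Machine M6 (1636 ops/s), Kestrel→Machine M7 (2230 ops/s), Ridgeline→Machine M1 (1516 ops/s), Onyx→Machine M2 (2173 ops/s) — total 2131+1636+2230+1516+2173 = 9686 ops/s.
Column-greedy (each instance in turn goes to its best remaining tenant) gives 8757 ops/s, worse by 929.
Next-best assignment: Summit→Machine M3, Granite→Machine M6, Kestrel→Machine M1, Ridgeline→Machine M7, Onyx→Machine M2 = 9494 ops/s.
Swapping Summit↔Ridgeline (Summit→Machine M1 1597 ops/s, Ridgeline→Machine M3 1686 ops/s) loses 364.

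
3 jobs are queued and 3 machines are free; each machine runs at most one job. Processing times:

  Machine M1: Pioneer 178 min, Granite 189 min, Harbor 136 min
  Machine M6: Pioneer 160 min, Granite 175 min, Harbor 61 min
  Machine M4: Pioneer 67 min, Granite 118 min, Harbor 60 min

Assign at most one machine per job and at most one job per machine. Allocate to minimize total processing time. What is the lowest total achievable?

Min total: 317 min

Treat this as an assignment problem: match each job to one machine.
Optimal: Pioneer→Machine M4 (67 min), Granite→Machine M1 (189 min), Harbor→Machine M6 (61 min) — total 67+189+61 = 317 min.
Column-greedy (each machine in turn goes to its cheapest remaining job) gives 414 min, worse by 97.
Next-best assignment: Pioneer→Machine M1, Granite→Machine M4, Harbor→Machine M6 = 357 min.
Swapping Harbor↔Pioneer (Harbor→Machine M4 60 min, Pioneer→Machine M6 160 min) adds 92.
No other one-to-one assignment undercuts 317 min.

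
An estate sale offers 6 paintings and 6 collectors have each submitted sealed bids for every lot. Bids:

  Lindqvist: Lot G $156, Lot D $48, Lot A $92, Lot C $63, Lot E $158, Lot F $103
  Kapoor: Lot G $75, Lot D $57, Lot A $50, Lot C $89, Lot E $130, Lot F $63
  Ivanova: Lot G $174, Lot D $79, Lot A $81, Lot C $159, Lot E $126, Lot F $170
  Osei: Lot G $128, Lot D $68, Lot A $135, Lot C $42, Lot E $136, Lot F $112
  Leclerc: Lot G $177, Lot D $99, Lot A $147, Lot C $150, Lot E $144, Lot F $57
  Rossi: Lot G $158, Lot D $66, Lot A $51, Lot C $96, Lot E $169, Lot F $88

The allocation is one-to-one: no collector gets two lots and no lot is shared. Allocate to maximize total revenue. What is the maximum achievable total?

Optimal: Lindqvist→Lot G ($156), Kapoor→Lot D ($57), Ivanova→Lot F ($170), Osei→Lot A ($135), Leclerc→Lot C ($150), Rossi→Lot E ($169) — total 156+57+170+135+150+169 = $837.
Column-greedy (each lot in turn goes to its best remaining collector) gives $708, worse by 129.
Next-best assignment: Lindqvist→Lot E, Kapoor→Lot D, Ivanova→Lot F, Osei→Lot A, Leclerc→Lot C, Rossi→Lot G = $828.

Max total: $837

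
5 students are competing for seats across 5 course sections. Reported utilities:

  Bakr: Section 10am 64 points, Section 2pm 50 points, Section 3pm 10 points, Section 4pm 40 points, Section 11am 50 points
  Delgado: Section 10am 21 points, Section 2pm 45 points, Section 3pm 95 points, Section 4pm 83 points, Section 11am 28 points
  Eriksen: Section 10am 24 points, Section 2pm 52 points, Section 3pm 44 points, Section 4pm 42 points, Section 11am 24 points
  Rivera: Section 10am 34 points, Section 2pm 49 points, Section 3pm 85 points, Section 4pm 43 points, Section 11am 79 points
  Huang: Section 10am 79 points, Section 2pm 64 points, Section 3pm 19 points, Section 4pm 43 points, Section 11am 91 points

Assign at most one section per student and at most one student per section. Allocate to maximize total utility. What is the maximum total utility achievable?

Maximum total: 375 points

Optimal: Bakr→Section 10am (64 points), Delgado→Section 4pm (83 points), Eriksen→Section 2pm (52 points), Rivera→Section 3pm (85 points), Huang→Section 11am (91 points) — total 64+83+52+85+91 = 375 points.
Max-entry greedy (repeatedly take the single best remaining cell) gives 345 points, worse by 30.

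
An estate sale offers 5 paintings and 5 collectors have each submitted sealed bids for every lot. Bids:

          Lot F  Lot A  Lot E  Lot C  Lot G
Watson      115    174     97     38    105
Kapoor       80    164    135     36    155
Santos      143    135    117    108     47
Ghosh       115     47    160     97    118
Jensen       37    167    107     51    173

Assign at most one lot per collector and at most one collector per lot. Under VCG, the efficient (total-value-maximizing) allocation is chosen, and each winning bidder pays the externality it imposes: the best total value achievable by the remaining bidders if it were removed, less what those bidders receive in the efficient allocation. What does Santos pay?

Santos pays $33.

Efficient allocation: Watson→Lot A ($174), Kapoor→Lot E ($135), Santos→Lot F ($143), Ghosh→Lot C ($97), Jensen→Lot G ($173); total welfare W = $722.
Santos receives Lot F at value $143, so the others get W − 143 = $579.
Without Santos: best allocation of the remaining 4 bidders over all 5 lots is Watson→Lot F ($115), Kapoor→Lot A ($164), Ghosh→Lot E ($160), Jensen→Lot G ($173), total $612.
VCG payment = (others' best without Santos) − (others' welfare with Santos) = 612 − 579 = $33.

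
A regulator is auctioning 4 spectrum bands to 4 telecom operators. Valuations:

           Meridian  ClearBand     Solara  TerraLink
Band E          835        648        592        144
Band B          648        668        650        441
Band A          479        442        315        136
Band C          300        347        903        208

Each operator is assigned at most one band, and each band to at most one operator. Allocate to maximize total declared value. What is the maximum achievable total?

Maximum total: $2621M

Treat this as an assignment problem: match each operator to one band.
Optimal: Meridian→Band E ($835M), ClearBand→Band A ($442M), Solara→Band C ($903M), TerraLink→Band B ($441M) — total 835+442+903+441 = $2621M.
Column-greedy (each band in turn goes to its best remaining operator) gives $2026M, worse by 595.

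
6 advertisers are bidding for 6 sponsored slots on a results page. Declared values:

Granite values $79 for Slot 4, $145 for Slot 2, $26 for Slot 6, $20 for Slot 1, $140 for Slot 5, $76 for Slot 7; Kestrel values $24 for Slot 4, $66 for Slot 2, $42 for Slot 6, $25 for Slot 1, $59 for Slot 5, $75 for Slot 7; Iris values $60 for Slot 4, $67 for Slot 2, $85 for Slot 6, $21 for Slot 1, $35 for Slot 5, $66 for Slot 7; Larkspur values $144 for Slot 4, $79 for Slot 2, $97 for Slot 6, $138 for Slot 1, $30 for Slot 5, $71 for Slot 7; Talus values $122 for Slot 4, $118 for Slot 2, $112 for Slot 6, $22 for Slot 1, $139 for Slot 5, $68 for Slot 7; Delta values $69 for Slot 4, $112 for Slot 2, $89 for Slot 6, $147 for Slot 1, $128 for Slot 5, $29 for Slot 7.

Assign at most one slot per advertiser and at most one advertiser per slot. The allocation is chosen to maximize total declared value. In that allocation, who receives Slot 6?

Optimal: Granite→Slot 2 ($145), Kestrel→Slot 7 ($75), Iris→Slot 6 ($85), Larkspur→Slot 4 ($144), Talus→Slot 5 ($139), Delta→Slot 1 ($147) — total 145+75+85+144+139+147 = $735.

Iris receives Slot 6.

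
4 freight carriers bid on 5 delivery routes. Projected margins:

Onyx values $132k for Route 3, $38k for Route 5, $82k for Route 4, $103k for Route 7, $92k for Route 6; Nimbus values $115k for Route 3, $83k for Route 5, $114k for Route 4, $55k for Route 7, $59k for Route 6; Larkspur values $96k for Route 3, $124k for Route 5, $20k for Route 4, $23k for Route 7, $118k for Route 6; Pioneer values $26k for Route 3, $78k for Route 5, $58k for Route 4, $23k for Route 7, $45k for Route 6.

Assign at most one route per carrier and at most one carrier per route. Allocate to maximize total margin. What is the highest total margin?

Max total: $442k

Optimal: Onyx→Route 3 ($132k), Nimbus→Route 4 ($114k), Larkspur→Route 6 ($118k), Pioneer→Route 5 ($78k) — total 132+114+118+78 = $442k.
Row-greedy (each carrier in turn takes its best remaining route) gives $415k, worse by 27.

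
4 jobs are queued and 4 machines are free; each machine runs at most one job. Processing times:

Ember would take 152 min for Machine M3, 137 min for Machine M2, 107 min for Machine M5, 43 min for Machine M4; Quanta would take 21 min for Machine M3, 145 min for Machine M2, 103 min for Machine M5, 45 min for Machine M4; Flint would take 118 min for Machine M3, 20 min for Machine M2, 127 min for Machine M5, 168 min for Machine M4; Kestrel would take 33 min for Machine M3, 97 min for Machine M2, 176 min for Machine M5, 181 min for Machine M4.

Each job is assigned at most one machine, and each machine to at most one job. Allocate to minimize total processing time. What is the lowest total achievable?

Minimum total: 199 min

Optimal: Ember→Machine M4 (43 min), Quanta→Machine M5 (103 min), Flint→Machine M2 (20 min), Kestrel→Machine M3 (33 min) — total 43+103+20+33 = 199 min.
Column-greedy (each machine in turn goes to its cheapest remaining job) gives 329 min, worse by 130.
Next-best assignment: Ember→Machine M5, Quanta→Machine M4, Flint→Machine M2, Kestrel→Machine M3 = 205 min.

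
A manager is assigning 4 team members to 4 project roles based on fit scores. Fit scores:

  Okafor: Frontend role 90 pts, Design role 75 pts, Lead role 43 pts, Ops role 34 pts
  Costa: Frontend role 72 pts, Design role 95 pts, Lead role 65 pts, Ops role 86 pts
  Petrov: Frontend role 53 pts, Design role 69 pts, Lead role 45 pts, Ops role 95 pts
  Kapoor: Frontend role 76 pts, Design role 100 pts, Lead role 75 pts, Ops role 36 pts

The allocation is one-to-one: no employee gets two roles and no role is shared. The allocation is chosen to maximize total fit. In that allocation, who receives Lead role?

Optimal: Okafor→Frontend role (90 pts), Costa→Design role (95 pts), Petrov→Ops role (95 pts), Kapoor→Lead role (75 pts) — total 90+95+95+75 = 355 pts.
Max-entry greedy (repeatedly take the single best remaining cell) gives 350 pts, worse by 5.
Swapping Costa↔Okafor (Costa→Frontend role 72 pts, Okafor→Design role 75 pts) loses 38.
Kapoor's own top role is Design role (100 pts), but forcing Kapoor→Design role and reassigning the rest optimally gives only 350 pts — worse by 5.

Kapoor receives Lead role.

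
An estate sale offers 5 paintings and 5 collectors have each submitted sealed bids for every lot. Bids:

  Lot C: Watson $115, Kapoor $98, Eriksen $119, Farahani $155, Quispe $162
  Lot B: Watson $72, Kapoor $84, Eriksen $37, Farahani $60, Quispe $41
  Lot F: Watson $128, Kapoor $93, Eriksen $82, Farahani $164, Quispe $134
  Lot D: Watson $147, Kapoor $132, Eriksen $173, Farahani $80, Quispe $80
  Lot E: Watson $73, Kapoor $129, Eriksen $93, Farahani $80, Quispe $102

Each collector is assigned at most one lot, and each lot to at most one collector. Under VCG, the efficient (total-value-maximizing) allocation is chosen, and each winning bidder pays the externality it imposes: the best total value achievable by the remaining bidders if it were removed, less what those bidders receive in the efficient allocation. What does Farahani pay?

Farahani pays $56.

Efficient allocation: Watson→Lot B ($72), Kapoor→Lot E ($129), Eriksen→Lot D ($173), Farahani→Lot F ($164), Quispe→Lot C ($162); total welfare W = $700.
Farahani receives Lot F at value $164, so the others get W − 164 = $536.
Without Farahani: best allocation of the remaining 4 bidders over all 5 lots is Watson→Lot F ($128), Kapoor→Lot E ($129), Eriksen→Lot D ($173), Quispe→Lot C ($162), total $592.
VCG payment = (others' best without Farahani) − (others' welfare with Farahani) = 592 − 536 = $56.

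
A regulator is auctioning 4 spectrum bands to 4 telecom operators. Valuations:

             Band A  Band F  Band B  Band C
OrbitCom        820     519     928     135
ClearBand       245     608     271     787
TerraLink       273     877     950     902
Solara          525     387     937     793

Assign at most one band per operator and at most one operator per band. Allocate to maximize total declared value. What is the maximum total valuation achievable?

Optimal: OrbitCom→Band A ($820M), ClearBand→Band C ($787M), TerraLink→Band F ($877M), Solara→Band B ($937M) — total 820+787+877+937 = $3421M.
Swapping TerraLink↔ClearBand (TerraLink→Band C $902M, ClearBand→Band F $608M) loses 154.
Checked against all permutations: $3421M is optimal.

Max total: $3421M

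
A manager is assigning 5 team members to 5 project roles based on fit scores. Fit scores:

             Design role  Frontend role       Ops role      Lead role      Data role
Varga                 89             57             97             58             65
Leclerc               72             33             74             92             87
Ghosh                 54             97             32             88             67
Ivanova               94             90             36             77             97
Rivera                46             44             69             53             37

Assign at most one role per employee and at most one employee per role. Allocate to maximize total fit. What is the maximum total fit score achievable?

This is a one-to-one assignment (maximum-weight bipartite matching).
Optimal: Varga→Design role (89 pts), Leclerc→Lead role (92 pts), Ghosh→Frontend role (97 pts), Ivanova→Data role (97 pts), Rivera→Ops role (69 pts) — total 89+92+97+97+69 = 444 pts.
Row-greedy (each employee in turn takes its best remaining role) gives 429 pts, worse by 15.
Checked against all permutations: 444 pts is optimal.

Max total: 444 pts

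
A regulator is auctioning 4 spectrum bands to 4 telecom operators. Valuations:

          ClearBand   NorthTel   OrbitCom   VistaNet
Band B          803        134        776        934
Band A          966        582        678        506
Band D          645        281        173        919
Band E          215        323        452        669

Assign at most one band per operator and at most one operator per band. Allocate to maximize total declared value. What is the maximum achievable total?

Treat this as an assignment problem: match each operator to one band.
Optimal: ClearBand→Band A ($966M), NorthTel→Band E ($323M), OrbitCom→Band B ($776M), VistaNet→Band D ($919M) — total 966+323+776+919 = $2984M.
Max-entry greedy (repeatedly take the single best remaining cell) gives $2633M, worse by 351.

Max total: $2984M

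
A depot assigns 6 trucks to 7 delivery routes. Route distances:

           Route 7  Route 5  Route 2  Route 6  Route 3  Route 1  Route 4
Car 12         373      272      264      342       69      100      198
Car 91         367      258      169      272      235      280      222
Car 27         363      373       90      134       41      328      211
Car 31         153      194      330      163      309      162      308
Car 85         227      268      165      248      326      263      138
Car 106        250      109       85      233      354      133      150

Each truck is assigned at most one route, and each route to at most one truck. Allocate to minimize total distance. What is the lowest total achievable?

Treat this as an assignment problem: match each truck to one route.
Optimal: Car 12→Route 1 (100 km), Car 91→Route 2 (169 km), Car 27→Route 3 (41 km), Car 31→Route 7 (153 km), Car 85→Route 4 (138 km), Car 106→Route 5 (109 km) — total 100+169+41+153+138+109 = 710 km.
Row-greedy (each truck in turn takes its cheapest remaining route) gives 772 km, worse by 62.
Next-best assignment: Car 12→Route 1, Car 91→Route 2, Car 27→Route 3, Car 31→Route 6, Car 85→Route 4, Car 106→Route 5 = 720 km.
Swapping Car 31↔Car 12 (Car 31→Route 1 162 km, Car 12→Route 7 373 km) adds 282.
Checked against all permutations: 710 km is optimal.

Min total: 710 km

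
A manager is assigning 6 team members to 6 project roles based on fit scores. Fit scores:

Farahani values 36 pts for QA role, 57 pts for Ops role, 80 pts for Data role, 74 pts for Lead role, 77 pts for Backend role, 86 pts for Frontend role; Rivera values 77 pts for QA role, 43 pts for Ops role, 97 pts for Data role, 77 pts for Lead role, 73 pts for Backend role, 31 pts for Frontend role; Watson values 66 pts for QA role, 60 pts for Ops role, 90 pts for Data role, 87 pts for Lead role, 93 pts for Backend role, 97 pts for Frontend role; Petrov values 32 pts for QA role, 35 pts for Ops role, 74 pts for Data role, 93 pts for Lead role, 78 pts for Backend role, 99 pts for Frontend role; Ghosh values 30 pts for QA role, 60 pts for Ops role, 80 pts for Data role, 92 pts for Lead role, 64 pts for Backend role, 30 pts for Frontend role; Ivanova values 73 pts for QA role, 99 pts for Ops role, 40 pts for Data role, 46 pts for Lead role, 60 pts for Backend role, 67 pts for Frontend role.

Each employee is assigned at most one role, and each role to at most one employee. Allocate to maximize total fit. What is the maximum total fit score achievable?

Maximum total: 540 pts

Optimal: Farahani→Data role (80 pts), Rivera→QA role (77 pts), Watson→Backend role (93 pts), Petrov→Frontend role (99 pts), Ghosh→Lead role (92 pts), Ivanova→Ops role (99 pts) — total 80+77+93+99+92+99 = 540 pts.
Max-entry greedy (repeatedly take the single best remaining cell) gives 516 pts, worse by 24.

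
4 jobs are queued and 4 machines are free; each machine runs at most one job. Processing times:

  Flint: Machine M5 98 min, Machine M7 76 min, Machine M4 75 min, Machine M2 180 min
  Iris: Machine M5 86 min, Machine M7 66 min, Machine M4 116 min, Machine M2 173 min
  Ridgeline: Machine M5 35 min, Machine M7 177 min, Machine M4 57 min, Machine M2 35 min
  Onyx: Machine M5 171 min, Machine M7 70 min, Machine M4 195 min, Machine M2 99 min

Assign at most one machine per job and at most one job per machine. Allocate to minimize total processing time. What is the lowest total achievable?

Minimum total: 266 min

Optimal: Flint→Machine M4 (75 min), Iris→Machine M5 (86 min), Ridgeline→Machine M2 (35 min), Onyx→Machine M7 (70 min) — total 75+86+35+70 = 266 min.
Column-greedy (each machine in turn goes to its cheapest remaining job) gives 275 min, worse by 9.
Next-best assignment: Flint→Machine M4, Iris→Machine M7, Ridgeline→Machine M5, Onyx→Machine M2 = 275 min.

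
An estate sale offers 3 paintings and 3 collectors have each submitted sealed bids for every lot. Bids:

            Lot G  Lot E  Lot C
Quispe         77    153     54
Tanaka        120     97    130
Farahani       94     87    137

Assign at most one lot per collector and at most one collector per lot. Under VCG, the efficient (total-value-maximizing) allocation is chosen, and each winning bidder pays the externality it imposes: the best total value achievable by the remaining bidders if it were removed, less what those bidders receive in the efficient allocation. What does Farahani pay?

Farahani pays $10.

Efficient allocation: Quispe→Lot E ($153), Tanaka→Lot G ($120), Farahani→Lot C ($137); total welfare W = $410.
Farahani receives Lot C at value $137, so the others get W − 137 = $273.
Without Farahani: best allocation of the remaining 2 bidders over all 3 lots is Quispe→Lot E ($153), Tanaka→Lot C ($130), total $283.
VCG payment = (others' best without Farahani) − (others' welfare with Farahani) = 283 − 273 = $10.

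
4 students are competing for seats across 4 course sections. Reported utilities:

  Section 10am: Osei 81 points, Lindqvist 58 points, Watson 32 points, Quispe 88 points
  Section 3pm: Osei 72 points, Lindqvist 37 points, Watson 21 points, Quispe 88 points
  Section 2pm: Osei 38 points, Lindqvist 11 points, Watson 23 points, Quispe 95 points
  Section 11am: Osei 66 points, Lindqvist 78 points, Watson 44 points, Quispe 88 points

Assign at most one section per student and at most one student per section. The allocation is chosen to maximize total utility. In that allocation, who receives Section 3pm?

Treat this as an assignment problem: match each student to one section.
Optimal: Osei→Section 3pm (72 points), Lindqvist→Section 11am (78 points), Watson→Section 10am (32 points), Quispe→Section 2pm (95 points) — total 72+78+32+95 = 277 points.
Next-best assignment: Osei→Section 10am, Lindqvist→Section 11am, Watson→Section 3pm, Quispe→Section 2pm = 275 points.
Swapping Lindqvist↔Quispe (Lindqvist→Section 2pm 11 points, Quispe→Section 11am 88 points) loses 74.
Osei's own top section is Section 10am (81 points), but forcing Osei→Section 10am and reassigning the rest optimally gives only 275 points — worse by 2.

Osei receives Section 3pm.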